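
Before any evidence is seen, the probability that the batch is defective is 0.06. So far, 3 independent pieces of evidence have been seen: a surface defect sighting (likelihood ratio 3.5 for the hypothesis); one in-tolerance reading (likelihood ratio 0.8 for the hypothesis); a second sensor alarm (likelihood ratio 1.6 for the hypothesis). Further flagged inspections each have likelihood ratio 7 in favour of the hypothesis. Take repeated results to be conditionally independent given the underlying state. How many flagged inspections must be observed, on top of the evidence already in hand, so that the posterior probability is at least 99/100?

4

Prior odds = 0.06/0.94 = 3/47.
Combined Bayes factor of the evidence already in hand = 3.5 × 0.8 × 1.6 = 4.48.
Odds after that evidence = (3/47) × 4.48 = 336/1175.
Target odds = 0.99/0.01 = 99.
Need 7ⁿ ≥ 99 ÷ (336/1175) = 38775/112.
7³ = 343 falls short of 38775/112 but 7⁴ = 2401 reaches it, so n = 4.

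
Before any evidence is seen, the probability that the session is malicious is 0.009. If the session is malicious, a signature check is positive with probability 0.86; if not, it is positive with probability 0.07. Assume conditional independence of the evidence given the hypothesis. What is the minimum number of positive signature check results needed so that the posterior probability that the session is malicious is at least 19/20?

Prior odds: 0.009 ÷ 0.991 = 9/991.
Likelihood ratio of a positive = 0.86/0.07 = 86/7.
Target odds: 0.95 ÷ 0.05 = 19.
Need (9/991) × (86/7)ⁿ ≥ 19, i.e. (86/7)ⁿ ≥ 18829/9.
(86/7)³ = 636056/343 falls short of 18829/9 but (86/7)⁴ = 54700816/2401 reaches it, so n = 4.

4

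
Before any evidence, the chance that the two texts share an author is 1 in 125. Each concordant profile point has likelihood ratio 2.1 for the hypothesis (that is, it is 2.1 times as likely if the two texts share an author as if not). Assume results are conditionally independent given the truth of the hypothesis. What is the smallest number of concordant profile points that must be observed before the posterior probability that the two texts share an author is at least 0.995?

Prior odds = 0.008/0.992 = 1/124.
Likelihood ratio per concordant profile point = 2.1.
Target posterior odds = 0.995/0.005 = 199.
Require 2.1ⁿ ≥ 199 ÷ (1/124) = 24676.
2.1¹³ ≈15447.2 falls short of 24676 but 2.1¹⁴ ≈32439.2 reaches it, so n = 14.

14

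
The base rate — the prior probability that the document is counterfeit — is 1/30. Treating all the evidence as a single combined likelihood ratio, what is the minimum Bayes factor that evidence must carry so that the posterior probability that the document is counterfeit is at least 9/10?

261

Prior odds = (1/30)/(29/30) = 1/29.
Target odds = 0.9/0.1 = 9.
Required Bayes factor = 9 ÷ (1/29) = 261.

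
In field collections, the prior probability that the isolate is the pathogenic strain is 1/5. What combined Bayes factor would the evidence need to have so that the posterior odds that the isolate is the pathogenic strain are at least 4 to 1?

16

Prior odds = 0.2/0.8 = 0.25.
Target odds = 4.
Required Bayes factor = 4 ÷ 0.25 = 16.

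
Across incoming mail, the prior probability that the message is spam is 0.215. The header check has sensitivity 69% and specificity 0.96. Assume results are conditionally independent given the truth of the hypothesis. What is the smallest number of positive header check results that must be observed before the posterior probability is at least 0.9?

Prior odds: 0.215 ÷ 0.785 = 43/157.
False-positive rate = 1 − 0.96 = 0.04; likelihood ratio of a positive = 0.69/0.04 = 17.25.
Target odds: 0.9 ÷ 0.1 = 9.
Need (43/157) × 17.25ⁿ ≥ 9, i.e. 17.25ⁿ ≥ 1413/43.
17.25¹ = 17.25 falls short of 1413/43 but 17.25² = 297.5625 reaches it, so n = 2.

2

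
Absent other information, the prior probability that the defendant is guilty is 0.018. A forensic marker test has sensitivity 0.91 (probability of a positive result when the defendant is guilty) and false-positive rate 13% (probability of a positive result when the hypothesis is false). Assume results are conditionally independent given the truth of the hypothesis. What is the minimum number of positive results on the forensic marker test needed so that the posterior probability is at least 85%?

Prior odds = 0.018/0.982 = 9/491.
Likelihood ratio of a positive result = 0.91/0.13 = 7.
Target odds: 0.85 ÷ 0.15 = 17/3.
Require 7ⁿ ≥ 17/3 ÷ (9/491) = 8347/27.
7² = 49 falls short of 8347/27 but 7³ = 343 reaches it, so n = 3.

3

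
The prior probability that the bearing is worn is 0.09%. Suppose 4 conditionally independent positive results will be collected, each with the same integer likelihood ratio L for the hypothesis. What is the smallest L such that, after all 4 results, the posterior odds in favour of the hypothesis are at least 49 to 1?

16

Prior odds = 0.0009/0.9991 = 9/9991.
Target odds = 49.
Need L⁴ ≥ 49 ÷ (9/9991) = 489559/9.
15⁴ = 50625 < 489559/9 ≤ 65536 = 16⁴, so L = 16.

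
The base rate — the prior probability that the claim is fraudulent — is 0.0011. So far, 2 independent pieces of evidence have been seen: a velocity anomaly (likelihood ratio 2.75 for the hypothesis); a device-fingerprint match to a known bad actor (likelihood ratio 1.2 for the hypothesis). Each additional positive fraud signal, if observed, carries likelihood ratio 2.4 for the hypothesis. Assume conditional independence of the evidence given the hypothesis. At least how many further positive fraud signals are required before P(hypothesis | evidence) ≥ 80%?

8

Prior odds = 0.0011/0.9989 = 11/9989.
Combined Bayes factor of the evidence already in hand = 2.75 × 1.2 = 3.3.
Odds after that evidence = (11/9989) × 3.3 = 363/99890.
Target odds = 0.8/0.2 = 4.
Need 2.4ⁿ ≥ 4 ÷ (363/99890) = 399560/363.
2.4⁷ = 35831808/78125 falls short of 399560/363 but 2.4⁸ = 429981696/390625 reaches it, so n = 8.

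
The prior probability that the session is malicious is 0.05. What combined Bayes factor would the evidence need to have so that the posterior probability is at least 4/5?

76

Prior odds = 0.05/0.95 = 1/19.
Target odds = 0.8/0.2 = 4.
Required Bayes factor = 4 ÷ (1/19) = 76.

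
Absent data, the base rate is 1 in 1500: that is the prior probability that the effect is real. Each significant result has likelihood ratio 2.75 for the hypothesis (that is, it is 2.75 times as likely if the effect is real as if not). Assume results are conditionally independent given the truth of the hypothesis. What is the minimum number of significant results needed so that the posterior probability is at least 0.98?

Prior odds = (1/1500)/(1499/1500) = 1/1499.
Likelihood ratio per significant result = 2.75.
Target posterior odds = 0.98/0.02 = 49.
Require 2.75ⁿ ≥ 49 ÷ (1/1499) = 73451.
2.75¹¹ ≈68023.6 falls short of 73451 but 2.75¹² ≈187065 reaches it, so n = 12.

12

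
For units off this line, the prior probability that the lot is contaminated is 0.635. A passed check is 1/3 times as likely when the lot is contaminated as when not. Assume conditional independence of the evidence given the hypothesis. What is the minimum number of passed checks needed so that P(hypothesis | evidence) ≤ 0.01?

5

Prior odds: 0.635 ÷ 0.365 = 127/73.
Likelihood ratio per passed check = 1/3.
Target odds: 0.01 ÷ 0.99 = 1/99.
Need (127/73) × (1/3)ⁿ ≤ 1/99, i.e. (1/3)ⁿ ≤ 73/12573.
(1/3)⁴ = 1/81 is still above 73/12573 but (1/3)⁵ = 1/243 is at or below it, so n = 5.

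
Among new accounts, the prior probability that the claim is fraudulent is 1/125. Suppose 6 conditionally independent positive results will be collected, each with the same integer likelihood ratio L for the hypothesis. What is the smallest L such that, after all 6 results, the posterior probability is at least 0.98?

5

Prior odds = 0.008/0.992 = 1/124.
Target odds = 0.98/0.02 = 49.
Need L⁶ ≥ 49 ÷ (1/124) = 6076.
4⁶ = 4096 < 6076 ≤ 15625 = 5⁶, so L = 5.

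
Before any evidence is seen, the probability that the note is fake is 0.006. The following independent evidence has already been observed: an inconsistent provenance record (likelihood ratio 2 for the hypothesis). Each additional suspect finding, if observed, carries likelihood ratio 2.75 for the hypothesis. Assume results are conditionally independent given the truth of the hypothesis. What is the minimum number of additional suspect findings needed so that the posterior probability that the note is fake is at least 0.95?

8

Prior odds = 0.006/0.994 = 3/497.
Bayes factor of the evidence already in hand = 2.
Odds after that evidence = (3/497) × 2 = 6/497.
Target odds = 0.95/0.05 = 19.
Need 2.75ⁿ ≥ 19 ÷ (6/497) = 9443/6.
2.75⁷ = 19487171/16384 falls short of 9443/6 but 2.75⁸ = 214358881/65536 reaches it, so n = 8.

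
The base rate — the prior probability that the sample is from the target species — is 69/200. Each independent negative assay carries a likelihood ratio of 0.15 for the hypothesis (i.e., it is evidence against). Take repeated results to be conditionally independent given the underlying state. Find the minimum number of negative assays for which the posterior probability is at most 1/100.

Prior odds = 0.345/0.655 = 69/131.
Likelihood ratio per negative assay = 0.15.
Target posterior odds = 0.01/0.99 = 1/99.
Need (69/131) × 0.15ⁿ ≤ 1/99, i.e. 0.15ⁿ ≤ 131/6831.
0.15² = 0.0225 is still above 131/6831 but 0.15³ = 0.003375 is at or below it, so n = 3.

3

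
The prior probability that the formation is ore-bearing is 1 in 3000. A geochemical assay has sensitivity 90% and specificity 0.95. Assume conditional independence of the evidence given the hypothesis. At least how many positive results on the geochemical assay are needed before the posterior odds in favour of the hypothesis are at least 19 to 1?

4

Prior odds = (1/3000)/(2999/3000) = 1/2999.
False-positive rate = 1 − 0.95 = 0.05; likelihood ratio of a positive = 0.9/0.05 = 18.
Target odds = 19.
Need (1/2999) × 18ⁿ ≥ 19, i.e. 18ⁿ ≥ 56981.
18³ = 5832 falls short of 56981 but 18⁴ = 104976 reaches it, so n = 4.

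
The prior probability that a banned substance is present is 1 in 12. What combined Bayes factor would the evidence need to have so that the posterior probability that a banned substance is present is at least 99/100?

Prior odds = (1/12)/(11/12) = 1/11.
Target odds = 0.99/0.01 = 99.
Required Bayes factor = 99 ÷ (1/11) = 1089.

1089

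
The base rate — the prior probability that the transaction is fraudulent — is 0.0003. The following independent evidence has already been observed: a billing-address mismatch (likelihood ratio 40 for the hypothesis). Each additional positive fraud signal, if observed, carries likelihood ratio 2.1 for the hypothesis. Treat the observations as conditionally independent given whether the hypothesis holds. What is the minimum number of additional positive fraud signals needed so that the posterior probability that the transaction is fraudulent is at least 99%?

Prior odds = 0.0003/0.9997 = 3/9997.
Bayes factor of the evidence already in hand = 40.
Odds after that evidence = (3/9997) × 40 = 120/9997.
Target odds = 0.99/0.01 = 99.
Need 2.1ⁿ ≥ 99 ÷ (120/9997) = 8247.525.
2.1¹² ≈7355.83 falls short of 8247.525 but 2.1¹³ ≈15447.2 reaches it, so n = 13.

13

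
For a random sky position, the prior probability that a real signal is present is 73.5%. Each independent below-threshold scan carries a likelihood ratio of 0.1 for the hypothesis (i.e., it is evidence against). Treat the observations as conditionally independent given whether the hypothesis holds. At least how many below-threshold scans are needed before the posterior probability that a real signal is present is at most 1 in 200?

Prior odds: 0.735 ÷ 0.265 = 147/53.
Likelihood ratio per below-threshold scan = 0.1.
Target odds: 0.005 ÷ 0.995 = 1/199.
Need (147/53) × 0.1ⁿ ≤ 1/199, i.e. 0.1ⁿ ≤ 53/29253.
0.1² = 0.01 is still above 53/29253 but 0.1³ = 0.001 is at or below it, so n = 3.

3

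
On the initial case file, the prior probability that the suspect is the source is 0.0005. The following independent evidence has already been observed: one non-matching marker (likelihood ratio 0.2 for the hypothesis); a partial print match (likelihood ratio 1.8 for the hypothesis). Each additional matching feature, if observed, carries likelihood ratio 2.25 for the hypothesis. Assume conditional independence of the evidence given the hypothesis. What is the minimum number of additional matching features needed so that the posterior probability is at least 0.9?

Prior odds = 0.0005/0.9995 = 1/1999.
Combined Bayes factor of the evidence already in hand = 0.2 × 1.8 = 0.36.
Odds after that evidence = (1/1999) × 0.36 = 9/49975.
Target odds = 0.9/0.1 = 9.
Need 2.25ⁿ ≥ 9 ÷ (9/49975) = 49975.
2.25¹³ ≈37876.8 falls short of 49975 but 2.25¹⁴ ≈85222.7 reaches it, so n = 14.

14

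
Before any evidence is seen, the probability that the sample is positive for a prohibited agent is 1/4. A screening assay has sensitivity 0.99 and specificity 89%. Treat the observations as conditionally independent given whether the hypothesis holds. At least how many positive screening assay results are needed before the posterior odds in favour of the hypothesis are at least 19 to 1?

Prior odds: 0.25 ÷ 0.75 = 1/3.
False-positive rate = 1 − 0.89 = 0.11; likelihood ratio of a positive = 0.99/0.11 = 9.
Target odds = 19.
Need (1/3) × 9ⁿ ≥ 19, i.e. 9ⁿ ≥ 57.
9¹ = 9 falls short of 57 but 9² = 81 reaches it, so n = 2.

2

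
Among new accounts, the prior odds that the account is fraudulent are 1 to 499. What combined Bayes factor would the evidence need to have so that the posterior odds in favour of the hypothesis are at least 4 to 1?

1996

Prior odds = 1/499.
Target odds = 4.
Required Bayes factor = 4 ÷ (1/499) = 1996.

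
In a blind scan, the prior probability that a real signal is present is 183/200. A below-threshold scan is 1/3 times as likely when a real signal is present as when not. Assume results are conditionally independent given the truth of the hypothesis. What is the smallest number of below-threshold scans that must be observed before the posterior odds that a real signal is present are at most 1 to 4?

4

Prior odds = 0.915/0.085 = 183/17.
Likelihood ratio per below-threshold scan = 1/3.
Target odds = 0.25.
Require (1/3)ⁿ ≤ 0.25 ÷ (183/17) = 17/732.
(1/3)³ = 1/27 is still above 17/732 but (1/3)⁴ = 1/81 is at or below it, so n = 4.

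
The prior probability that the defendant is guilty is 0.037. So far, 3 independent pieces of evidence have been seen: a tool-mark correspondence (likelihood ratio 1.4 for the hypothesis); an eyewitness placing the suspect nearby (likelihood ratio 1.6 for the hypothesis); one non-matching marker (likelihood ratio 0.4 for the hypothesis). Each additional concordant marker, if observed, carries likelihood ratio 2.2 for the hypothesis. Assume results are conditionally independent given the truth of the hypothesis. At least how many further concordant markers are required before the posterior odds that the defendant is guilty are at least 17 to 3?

Prior odds = 0.037/0.963 = 37/963.
Combined Bayes factor of the evidence already in hand = 1.4 × 1.6 × 0.4 = 0.896.
Odds after that evidence = (37/963) × 0.896 = 4144/120375.
Target odds = 17/3.
Need 2.2ⁿ ≥ 17/3 ÷ (4144/120375) = 682125/4144.
2.2⁶ = 1771561/15625 falls short of 682125/4144 but 2.2⁷ = 19487171/78125 reaches it, so n = 7.

7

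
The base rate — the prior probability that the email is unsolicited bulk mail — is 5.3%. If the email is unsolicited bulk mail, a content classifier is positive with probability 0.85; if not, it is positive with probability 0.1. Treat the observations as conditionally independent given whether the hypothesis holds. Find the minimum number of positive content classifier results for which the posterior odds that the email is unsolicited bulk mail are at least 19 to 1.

3

Prior odds = 0.053/0.947 = 53/947.
Likelihood ratio of a positive = 0.85/0.1 = 8.5.
Target odds = 19.
Require 8.5ⁿ ≥ 19 ÷ (53/947) = 17993/53.
8.5² = 72.25 falls short of 17993/53 but 8.5³ = 614.125 reaches it, so n = 3.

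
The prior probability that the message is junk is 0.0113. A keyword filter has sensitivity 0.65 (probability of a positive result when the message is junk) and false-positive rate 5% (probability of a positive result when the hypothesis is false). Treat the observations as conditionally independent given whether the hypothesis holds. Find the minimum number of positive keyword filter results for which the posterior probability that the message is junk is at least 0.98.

Prior odds = 0.0113/0.9887 = 113/9887.
Likelihood ratio of a positive result = 0.65/0.05 = 13.
Target odds: 0.98 ÷ 0.02 = 49.
Require 13ⁿ ≥ 49 ÷ (113/9887) = 484463/113.
13³ = 2197 falls short of 484463/113 but 13⁴ = 28561 reaches it, so n = 4.

4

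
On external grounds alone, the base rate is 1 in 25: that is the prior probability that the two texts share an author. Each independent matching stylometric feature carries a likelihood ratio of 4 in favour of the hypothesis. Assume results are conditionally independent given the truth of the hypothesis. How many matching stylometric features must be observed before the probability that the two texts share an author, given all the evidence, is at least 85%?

Prior odds = 0.04/0.96 = 1/24.
Likelihood ratio per matching stylometric feature = 4.
Target odds: 0.85 ÷ 0.15 = 17/3.
Require 4ⁿ ≥ 17/3 ÷ (1/24) = 136.
4³ = 64 falls short of 136 but 4⁴ = 256 reaches it, so n = 4.

4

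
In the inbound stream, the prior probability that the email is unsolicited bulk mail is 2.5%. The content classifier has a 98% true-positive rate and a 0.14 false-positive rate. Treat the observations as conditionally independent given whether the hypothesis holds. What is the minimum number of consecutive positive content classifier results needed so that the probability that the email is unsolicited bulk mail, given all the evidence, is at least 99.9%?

Prior odds = 0.025/0.975 = 1/39.
Likelihood ratio of a positive result = 0.98/0.14 = 7.
Target posterior odds = 0.999/0.001 = 999.
Need (1/39) × 7ⁿ ≥ 999, i.e. 7ⁿ ≥ 38961.
7⁵ = 16807 falls short of 38961 but 7⁶ = 117649 reaches it, so n = 6.

6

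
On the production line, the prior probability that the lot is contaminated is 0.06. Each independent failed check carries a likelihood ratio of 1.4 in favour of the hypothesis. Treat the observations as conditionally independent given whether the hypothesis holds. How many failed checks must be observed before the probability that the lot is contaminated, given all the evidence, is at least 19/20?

Prior odds: 0.06 ÷ 0.94 = 3/47.
Likelihood ratio per failed check = 1.4.
Target posterior odds = 0.95/0.05 = 19.
Require 1.4ⁿ ≥ 19 ÷ (3/47) = 893/3.
1.4¹⁶ ≈217.795 falls short of 893/3 but 1.4¹⁷ ≈304.913 reaches it, so n = 17.

17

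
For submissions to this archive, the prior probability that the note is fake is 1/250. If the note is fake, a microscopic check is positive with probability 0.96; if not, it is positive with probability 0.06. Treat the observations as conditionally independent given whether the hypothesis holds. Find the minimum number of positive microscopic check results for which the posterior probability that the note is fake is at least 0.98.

Prior odds: 0.004 ÷ 0.996 = 1/249.
Likelihood ratio of a positive = 0.96/0.06 = 16.
Target posterior odds = 0.98/0.02 = 49.
Require 16ⁿ ≥ 49 ÷ (1/249) = 12201.
16³ = 4096 falls short of 12201 but 16⁴ = 65536 reaches it, so n = 4.

4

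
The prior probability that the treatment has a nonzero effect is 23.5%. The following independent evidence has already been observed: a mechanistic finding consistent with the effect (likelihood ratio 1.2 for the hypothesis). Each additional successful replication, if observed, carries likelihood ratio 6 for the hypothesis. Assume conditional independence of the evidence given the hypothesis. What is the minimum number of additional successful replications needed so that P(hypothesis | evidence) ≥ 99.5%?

4

Prior odds = 0.235/0.765 = 47/153.
Bayes factor of the evidence already in hand = 1.2.
Odds after that evidence = (47/153) × 1.2 = 94/255.
Target odds = 0.995/0.005 = 199.
Need 6ⁿ ≥ 199 ÷ (94/255) = 50745/94.
6³ = 216 falls short of 50745/94 but 6⁴ = 1296 reaches it, so n = 4.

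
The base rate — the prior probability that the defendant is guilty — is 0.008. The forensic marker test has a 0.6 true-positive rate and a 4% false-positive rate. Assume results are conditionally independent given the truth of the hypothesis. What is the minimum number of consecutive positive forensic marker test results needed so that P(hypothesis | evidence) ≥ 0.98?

4

Prior odds: 0.008 ÷ 0.992 = 1/124.
Likelihood ratio of a positive result = 0.6/0.04 = 15.
Target posterior odds = 0.98/0.02 = 49.
Need (1/124) × 15ⁿ ≥ 49, i.e. 15ⁿ ≥ 6076.
15³ = 3375 falls short of 6076 but 15⁴ = 50625 reaches it, so n = 4.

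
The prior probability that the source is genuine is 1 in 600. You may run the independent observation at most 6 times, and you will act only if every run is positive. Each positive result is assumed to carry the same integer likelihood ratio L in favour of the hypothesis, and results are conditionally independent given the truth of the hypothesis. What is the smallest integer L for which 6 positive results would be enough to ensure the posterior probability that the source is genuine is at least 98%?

6

Prior odds = (1/600)/(599/600) = 1/599.
Target odds = 0.98/0.02 = 49.
Need L⁶ ≥ 49 ÷ (1/599) = 29351.
5⁶ = 15625 < 29351 ≤ 46656 = 6⁶, so L = 6.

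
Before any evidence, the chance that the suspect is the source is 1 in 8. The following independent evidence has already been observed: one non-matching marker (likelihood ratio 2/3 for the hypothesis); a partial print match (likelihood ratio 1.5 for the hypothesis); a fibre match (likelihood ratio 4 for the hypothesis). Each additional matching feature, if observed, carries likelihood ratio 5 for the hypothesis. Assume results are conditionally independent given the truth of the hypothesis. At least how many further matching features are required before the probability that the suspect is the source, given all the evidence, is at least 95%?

Prior odds = 0.125/0.875 = 1/7.
Combined Bayes factor of the evidence already in hand = (2/3) × 1.5 × 4 = 4.
Odds after that evidence = (1/7) × 4 = 4/7.
Target odds = 0.95/0.05 = 19.
Need 5ⁿ ≥ 19 ÷ (4/7) = 33.25.
5² = 25 falls short of 33.25 but 5³ = 125 reaches it, so n = 3.

3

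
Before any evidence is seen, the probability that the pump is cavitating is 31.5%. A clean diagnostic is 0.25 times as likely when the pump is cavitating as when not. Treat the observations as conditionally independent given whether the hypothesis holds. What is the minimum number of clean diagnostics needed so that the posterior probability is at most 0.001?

5

Prior odds = 0.315/0.685 = 63/137.
Likelihood ratio per clean diagnostic = 0.25.
Target odds: 0.001 ÷ 0.999 = 1/999.
Need (63/137) × 0.25ⁿ ≤ 1/999, i.e. 0.25ⁿ ≤ 137/62937.
0.25⁴ = 0.00390625 is still above 137/62937 but 0.25⁵ = 1/1024 is at or below it, so n = 5.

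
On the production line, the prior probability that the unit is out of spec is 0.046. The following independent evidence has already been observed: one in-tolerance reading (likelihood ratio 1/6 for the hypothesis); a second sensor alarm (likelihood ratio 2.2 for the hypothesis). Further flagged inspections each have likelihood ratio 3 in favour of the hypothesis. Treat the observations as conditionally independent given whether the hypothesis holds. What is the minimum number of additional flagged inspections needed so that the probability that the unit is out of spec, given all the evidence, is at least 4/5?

Prior odds = 0.046/0.954 = 23/477.
Combined Bayes factor of the evidence already in hand = (1/6) × 2.2 = 11/30.
Odds after that evidence = (23/477) × 11/30 = 253/14310.
Target odds = 0.8/0.2 = 4.
Need 3ⁿ ≥ 4 ÷ (253/14310) = 57240/253.
3⁴ = 81 falls short of 57240/253 but 3⁵ = 243 reaches it, so n = 5.

5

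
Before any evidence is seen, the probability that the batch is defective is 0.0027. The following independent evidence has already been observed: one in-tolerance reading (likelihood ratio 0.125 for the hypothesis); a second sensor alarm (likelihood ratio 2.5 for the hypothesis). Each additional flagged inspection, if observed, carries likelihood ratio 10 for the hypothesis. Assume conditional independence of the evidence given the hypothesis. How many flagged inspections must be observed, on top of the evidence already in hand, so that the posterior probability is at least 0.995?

6

Prior odds = 0.0027/0.9973 = 27/9973.
Combined Bayes factor of the evidence already in hand = 0.125 × 2.5 = 0.3125.
Odds after that evidence = (27/9973) × 0.3125 = 135/159568.
Target odds = 0.995/0.005 = 199.
Need 10ⁿ ≥ 199 ÷ (135/159568) = 31754032/135.
10⁵ = 100000 falls short of 31754032/135 but 10⁶ = 1000000 reaches it, so n = 6.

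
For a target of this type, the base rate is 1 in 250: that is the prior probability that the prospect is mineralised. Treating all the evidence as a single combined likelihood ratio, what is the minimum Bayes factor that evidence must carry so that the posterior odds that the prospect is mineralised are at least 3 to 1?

747

Prior odds = 0.004/0.996 = 1/249.
Target odds = 3.
Required Bayes factor = 3 ÷ (1/249) = 747.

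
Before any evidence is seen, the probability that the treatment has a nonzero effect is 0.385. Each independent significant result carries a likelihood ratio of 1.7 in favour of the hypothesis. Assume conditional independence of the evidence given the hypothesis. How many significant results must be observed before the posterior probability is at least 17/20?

5

Prior odds = 0.385/0.615 = 77/123.
Likelihood ratio per significant result = 1.7.
Target posterior odds = 0.85/0.15 = 17/3.
Need (77/123) × 1.7ⁿ ≥ 17/3, i.e. 1.7ⁿ ≥ 697/77.
1.7⁴ = 8.3521 falls short of 697/77 but 1.7⁵ = 1419857/100000 reaches it, so n = 5.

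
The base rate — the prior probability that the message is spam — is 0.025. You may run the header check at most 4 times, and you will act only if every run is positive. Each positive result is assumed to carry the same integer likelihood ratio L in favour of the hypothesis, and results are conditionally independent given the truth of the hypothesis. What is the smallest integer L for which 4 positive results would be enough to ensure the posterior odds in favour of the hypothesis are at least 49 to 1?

7

Prior odds = 0.025/0.975 = 1/39.
Target odds = 49.
Need L⁴ ≥ 49 ÷ (1/39) = 1911.
6⁴ = 1296 < 1911 ≤ 2401 = 7⁴, so L = 7.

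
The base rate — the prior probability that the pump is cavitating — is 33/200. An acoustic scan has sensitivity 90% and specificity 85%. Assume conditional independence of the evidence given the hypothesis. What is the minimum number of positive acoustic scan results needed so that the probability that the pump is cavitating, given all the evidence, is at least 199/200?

4

Prior odds: 0.165 ÷ 0.835 = 33/167.
False-positive rate = 1 − 0.85 = 0.15; likelihood ratio of a positive = 0.9/0.15 = 6.
Target odds: 0.995 ÷ 0.005 = 199.
Require 6ⁿ ≥ 199 ÷ (33/167) = 33233/33.
6³ = 216 falls short of 33233/33 but 6⁴ = 1296 reaches it, so n = 4.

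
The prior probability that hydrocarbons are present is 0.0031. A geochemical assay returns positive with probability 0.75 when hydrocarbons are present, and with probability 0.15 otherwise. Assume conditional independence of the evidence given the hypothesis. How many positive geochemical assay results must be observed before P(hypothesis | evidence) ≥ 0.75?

Prior odds = 0.0031/0.9969 = 31/9969.
Likelihood ratio of a positive result = 0.75/0.15 = 5.
Target posterior odds = 0.75/0.25 = 3.
Need (31/9969) × 5ⁿ ≥ 3, i.e. 5ⁿ ≥ 29907/31.
5⁴ = 625 falls short of 29907/31 but 5⁵ = 3125 reaches it, so n = 5.

5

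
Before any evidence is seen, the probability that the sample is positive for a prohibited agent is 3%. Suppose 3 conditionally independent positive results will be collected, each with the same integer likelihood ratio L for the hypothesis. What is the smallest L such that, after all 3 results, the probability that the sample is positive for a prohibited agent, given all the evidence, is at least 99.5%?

Prior odds = 0.03/0.97 = 3/97.
Target odds = 0.995/0.005 = 199.
Need L³ ≥ 199 ÷ (3/97) = 19303/3.
18³ = 5832 < 19303/3 ≤ 6859 = 19³, so L = 19.

19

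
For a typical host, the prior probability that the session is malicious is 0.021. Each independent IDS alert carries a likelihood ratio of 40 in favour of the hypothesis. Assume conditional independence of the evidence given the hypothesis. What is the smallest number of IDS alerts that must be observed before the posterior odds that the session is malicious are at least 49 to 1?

3

Prior odds = 0.021/0.979 = 21/979.
Likelihood ratio per IDS alert = 40.
Target odds = 49.
Need (21/979) × 40ⁿ ≥ 49, i.e. 40ⁿ ≥ 6853/3.
40² = 1600 falls short of 6853/3 but 40³ = 64000 reaches it, so n = 3.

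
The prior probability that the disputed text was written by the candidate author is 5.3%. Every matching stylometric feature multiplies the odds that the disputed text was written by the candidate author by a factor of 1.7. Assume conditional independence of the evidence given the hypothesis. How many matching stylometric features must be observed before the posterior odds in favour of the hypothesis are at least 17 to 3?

9

Prior odds = 0.053/0.947 = 53/947.
Likelihood ratio per matching stylometric feature = 1.7.
Target odds = 17/3.
Need (53/947) × 1.7ⁿ ≥ 17/3, i.e. 1.7ⁿ ≥ 16099/159.
1.7⁸ ≈69.7576 falls short of 16099/159 but 1.7⁹ ≈118.588 reaches it, so n = 9.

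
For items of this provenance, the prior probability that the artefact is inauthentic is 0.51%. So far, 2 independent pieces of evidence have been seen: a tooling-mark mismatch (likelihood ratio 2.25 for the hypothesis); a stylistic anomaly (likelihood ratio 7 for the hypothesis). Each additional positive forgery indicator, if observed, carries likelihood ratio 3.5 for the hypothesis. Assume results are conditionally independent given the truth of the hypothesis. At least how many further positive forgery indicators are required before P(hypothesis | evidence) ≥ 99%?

Prior odds = 0.0051/0.9949 = 51/9949.
Combined Bayes factor of the evidence already in hand = 2.25 × 7 = 15.75.
Odds after that evidence = (51/9949) × 15.75 = 3213/39796.
Target odds = 0.99/0.01 = 99.
Need 3.5ⁿ ≥ 99 ÷ (3213/39796) = 437756/357.
3.5⁵ = 525.21875 falls short of 437756/357 but 3.5⁶ = 1838.265625 reaches it, so n = 6.

6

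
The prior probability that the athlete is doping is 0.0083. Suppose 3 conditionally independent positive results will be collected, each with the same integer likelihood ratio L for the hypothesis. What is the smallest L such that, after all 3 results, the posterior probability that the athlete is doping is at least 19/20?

Prior odds = 0.0083/0.9917 = 83/9917.
Target odds = 0.95/0.05 = 19.
Need L³ ≥ 19 ÷ (83/9917) = 188423/83.
13³ = 2197 < 188423/83 ≤ 2744 = 14³, so L = 14.

14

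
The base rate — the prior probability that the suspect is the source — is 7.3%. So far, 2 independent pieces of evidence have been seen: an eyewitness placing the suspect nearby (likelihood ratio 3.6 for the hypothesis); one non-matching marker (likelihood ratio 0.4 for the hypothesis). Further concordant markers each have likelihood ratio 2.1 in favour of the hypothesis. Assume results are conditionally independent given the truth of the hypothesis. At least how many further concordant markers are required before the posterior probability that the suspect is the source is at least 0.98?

Prior odds = 0.073/0.927 = 73/927.
Combined Bayes factor of the evidence already in hand = 3.6 × 0.4 = 1.44.
Odds after that evidence = (73/927) × 1.44 = 292/2575.
Target odds = 0.98/0.02 = 49.
Need 2.1ⁿ ≥ 49 ÷ (292/2575) = 126175/292.
2.1⁸ ≈378.229 falls short of 126175/292 but 2.1⁹ ≈794.28 reaches it, so n = 9.

9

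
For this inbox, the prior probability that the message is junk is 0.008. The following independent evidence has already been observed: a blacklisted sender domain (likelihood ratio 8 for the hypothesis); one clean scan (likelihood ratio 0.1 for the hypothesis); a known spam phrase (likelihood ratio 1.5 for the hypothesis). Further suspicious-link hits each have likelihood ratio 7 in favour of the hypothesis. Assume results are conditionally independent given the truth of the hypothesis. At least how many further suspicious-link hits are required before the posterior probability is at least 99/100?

Prior odds = 0.008/0.992 = 1/124.
Combined Bayes factor of the evidence already in hand = 8 × 0.1 × 1.5 = 1.2.
Odds after that evidence = (1/124) × 1.2 = 3/310.
Target odds = 0.99/0.01 = 99.
Need 7ⁿ ≥ 99 ÷ (3/310) = 10230.
7⁴ = 2401 falls short of 10230 but 7⁵ = 16807 reaches it, so n = 5.

5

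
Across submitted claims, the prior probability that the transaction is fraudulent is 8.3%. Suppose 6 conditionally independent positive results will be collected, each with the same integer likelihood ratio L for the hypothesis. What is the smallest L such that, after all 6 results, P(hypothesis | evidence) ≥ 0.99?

Prior odds = 0.083/0.917 = 83/917.
Target odds = 0.99/0.01 = 99.
Need L⁶ ≥ 99 ÷ (83/917) = 90783/83.
3⁶ = 729 < 90783/83 ≤ 4096 = 4⁶, so L = 4.

4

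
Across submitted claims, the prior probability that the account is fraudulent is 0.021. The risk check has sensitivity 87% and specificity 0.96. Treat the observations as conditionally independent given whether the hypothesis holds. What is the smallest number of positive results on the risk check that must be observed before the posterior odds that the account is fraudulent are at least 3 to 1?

Prior odds = 0.021/0.979 = 21/979.
False-positive rate = 1 − 0.96 = 0.04; likelihood ratio of a positive = 0.87/0.04 = 21.75.
Target odds = 3.
Need (21/979) × 21.75ⁿ ≥ 3, i.e. 21.75ⁿ ≥ 979/7.
21.75¹ = 21.75 falls short of 979/7 but 21.75² = 473.0625 reaches it, so n = 2.

2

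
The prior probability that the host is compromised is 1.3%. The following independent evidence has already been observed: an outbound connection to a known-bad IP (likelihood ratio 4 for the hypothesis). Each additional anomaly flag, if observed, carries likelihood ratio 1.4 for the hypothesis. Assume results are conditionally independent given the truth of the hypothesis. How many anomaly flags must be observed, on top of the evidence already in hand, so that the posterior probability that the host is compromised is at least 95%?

Prior odds = 0.013/0.987 = 13/987.
Bayes factor of the evidence already in hand = 4.
Odds after that evidence = (13/987) × 4 = 52/987.
Target odds = 0.95/0.05 = 19.
Need 1.4ⁿ ≥ 19 ÷ (52/987) = 18753/52.
1.4¹⁷ ≈304.913 falls short of 18753/52 but 1.4¹⁸ ≈426.879 reaches it, so n = 18.

18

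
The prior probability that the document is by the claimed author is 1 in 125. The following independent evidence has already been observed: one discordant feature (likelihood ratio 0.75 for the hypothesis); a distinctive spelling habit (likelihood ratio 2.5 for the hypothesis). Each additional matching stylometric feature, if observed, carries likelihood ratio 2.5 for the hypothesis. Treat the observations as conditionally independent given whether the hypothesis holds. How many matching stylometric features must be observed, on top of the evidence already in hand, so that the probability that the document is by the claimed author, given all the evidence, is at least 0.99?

Prior odds = 0.008/0.992 = 1/124.
Combined Bayes factor of the evidence already in hand = 0.75 × 2.5 = 1.875.
Odds after that evidence = (1/124) × 1.875 = 15/992.
Target odds = 0.99/0.01 = 99.
Need 2.5ⁿ ≥ 99 ÷ (15/992) = 6547.2.
2.5⁹ = 1953125/512 falls short of 6547.2 but 2.5¹⁰ = 9765625/1024 reaches it, so n = 10.

10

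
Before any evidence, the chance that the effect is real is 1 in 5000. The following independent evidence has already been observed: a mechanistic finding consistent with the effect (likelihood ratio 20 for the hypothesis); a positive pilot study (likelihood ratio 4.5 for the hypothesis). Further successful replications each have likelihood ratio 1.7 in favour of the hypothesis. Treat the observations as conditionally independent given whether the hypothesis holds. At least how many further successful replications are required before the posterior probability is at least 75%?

10

Prior odds = 0.0002/0.9998 = 1/4999.
Combined Bayes factor of the evidence already in hand = 20 × 4.5 = 90.
Odds after that evidence = (1/4999) × 90 = 90/4999.
Target odds = 0.75/0.25 = 3.
Need 1.7ⁿ ≥ 3 ÷ (90/4999) = 4999/30.
1.7⁹ ≈118.588 falls short of 4999/30 but 1.7¹⁰ ≈201.599 reaches it, so n = 10.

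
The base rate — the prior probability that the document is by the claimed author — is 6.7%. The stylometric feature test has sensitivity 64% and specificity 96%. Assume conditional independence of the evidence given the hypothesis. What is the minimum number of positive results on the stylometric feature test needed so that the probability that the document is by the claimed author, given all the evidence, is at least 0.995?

3

Prior odds = 0.067/0.933 = 67/933.
False-positive rate = 1 − 0.96 = 0.04; likelihood ratio of a positive = 0.64/0.04 = 16.
Target posterior odds = 0.995/0.005 = 199.
Require 16ⁿ ≥ 199 ÷ (67/933) = 185667/67.
16² = 256 falls short of 185667/67 but 16³ = 4096 reaches it, so n = 3.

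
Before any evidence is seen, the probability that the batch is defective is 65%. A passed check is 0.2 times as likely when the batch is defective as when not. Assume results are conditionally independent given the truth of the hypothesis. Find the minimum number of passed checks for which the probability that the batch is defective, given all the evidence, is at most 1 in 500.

5

Prior odds = 0.65/0.35 = 13/7.
Likelihood ratio per passed check = 0.2.
Target odds: 0.002 ÷ 0.998 = 1/499.
Require 0.2ⁿ ≤ 1/499 ÷ (13/7) = 7/6487.
0.2⁴ = 0.0016 is still above 7/6487 but 0.2⁵ = 0.00032 is at or below it, so n = 5.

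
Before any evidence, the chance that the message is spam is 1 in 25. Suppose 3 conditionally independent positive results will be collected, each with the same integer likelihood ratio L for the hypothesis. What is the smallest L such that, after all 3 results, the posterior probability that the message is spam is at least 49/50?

11

Prior odds = 0.04/0.96 = 1/24.
Target odds = 0.98/0.02 = 49.
Need L³ ≥ 49 ÷ (1/24) = 1176.
10³ = 1000 < 1176 ≤ 1331 = 11³, so L = 11.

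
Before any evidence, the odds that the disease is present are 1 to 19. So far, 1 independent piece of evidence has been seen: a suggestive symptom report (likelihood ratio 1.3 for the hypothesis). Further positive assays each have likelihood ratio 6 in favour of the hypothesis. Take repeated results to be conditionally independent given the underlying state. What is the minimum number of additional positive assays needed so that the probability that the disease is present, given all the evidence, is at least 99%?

Prior odds = 1/19.
Bayes factor of the evidence already in hand = 1.3.
Odds after that evidence = (1/19) × 1.3 = 13/190.
Target odds = 0.99/0.01 = 99.
Need 6ⁿ ≥ 99 ÷ (13/190) = 18810/13.
6⁴ = 1296 falls short of 18810/13 but 6⁵ = 7776 reaches it, so n = 5.

5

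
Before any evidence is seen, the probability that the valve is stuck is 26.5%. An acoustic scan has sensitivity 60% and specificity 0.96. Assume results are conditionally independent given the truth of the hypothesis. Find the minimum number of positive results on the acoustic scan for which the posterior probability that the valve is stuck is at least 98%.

2

Prior odds = 0.265/0.735 = 53/147.
False-positive rate = 1 − 0.96 = 0.04; likelihood ratio of a positive = 0.6/0.04 = 15.
Target odds: 0.98 ÷ 0.02 = 49.
Require 15ⁿ ≥ 49 ÷ (53/147) = 7203/53.
15¹ = 15 falls short of 7203/53 but 15² = 225 reaches it, so n = 2.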